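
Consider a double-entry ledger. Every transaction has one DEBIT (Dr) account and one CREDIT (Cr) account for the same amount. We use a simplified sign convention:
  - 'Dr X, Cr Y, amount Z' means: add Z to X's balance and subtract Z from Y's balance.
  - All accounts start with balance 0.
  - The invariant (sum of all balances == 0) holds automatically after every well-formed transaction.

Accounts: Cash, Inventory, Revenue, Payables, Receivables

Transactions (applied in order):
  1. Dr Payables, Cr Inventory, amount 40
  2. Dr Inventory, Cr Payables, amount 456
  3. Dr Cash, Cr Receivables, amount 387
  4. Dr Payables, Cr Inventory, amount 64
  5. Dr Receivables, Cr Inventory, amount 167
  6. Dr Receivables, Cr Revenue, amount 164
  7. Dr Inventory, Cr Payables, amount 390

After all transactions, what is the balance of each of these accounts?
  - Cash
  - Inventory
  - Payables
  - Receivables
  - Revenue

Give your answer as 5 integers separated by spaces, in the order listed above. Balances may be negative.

After txn 1 (Dr Payables, Cr Inventory, amount 40): Inventory=-40 Payables=40
After txn 2 (Dr Inventory, Cr Payables, amount 456): Inventory=416 Payables=-416
After txn 3 (Dr Cash, Cr Receivables, amount 387): Cash=387 Inventory=416 Payables=-416 Receivables=-387
After txn 4 (Dr Payables, Cr Inventory, amount 64): Cash=387 Inventory=352 Payables=-352 Receivables=-387
After txn 5 (Dr Receivables, Cr Inventory, amount 167): Cash=387 Inventory=185 Payables=-352 Receivables=-220
After txn 6 (Dr Receivables, Cr Revenue, amount 164): Cash=387 Inventory=185 Payables=-352 Receivables=-56 Revenue=-164
After txn 7 (Dr Inventory, Cr Payables, amount 390): Cash=387 Inventory=575 Payables=-742 Receivables=-56 Revenue=-164

Answer: 387 575 -742 -56 -164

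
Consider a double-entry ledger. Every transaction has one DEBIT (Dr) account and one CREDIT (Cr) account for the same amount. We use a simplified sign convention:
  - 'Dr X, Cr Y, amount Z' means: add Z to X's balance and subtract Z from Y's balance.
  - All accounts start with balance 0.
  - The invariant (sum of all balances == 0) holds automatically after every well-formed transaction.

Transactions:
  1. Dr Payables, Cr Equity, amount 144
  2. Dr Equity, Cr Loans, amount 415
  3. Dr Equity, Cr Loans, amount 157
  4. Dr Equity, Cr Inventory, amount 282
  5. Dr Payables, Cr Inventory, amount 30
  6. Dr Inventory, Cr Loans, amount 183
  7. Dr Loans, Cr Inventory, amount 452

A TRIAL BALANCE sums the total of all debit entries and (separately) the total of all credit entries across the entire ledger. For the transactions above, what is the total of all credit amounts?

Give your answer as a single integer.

Answer: 1663

Derivation:
Txn 1: credit+=144
Txn 2: credit+=415
Txn 3: credit+=157
Txn 4: credit+=282
Txn 5: credit+=30
Txn 6: credit+=183
Txn 7: credit+=452
Total credits = 1663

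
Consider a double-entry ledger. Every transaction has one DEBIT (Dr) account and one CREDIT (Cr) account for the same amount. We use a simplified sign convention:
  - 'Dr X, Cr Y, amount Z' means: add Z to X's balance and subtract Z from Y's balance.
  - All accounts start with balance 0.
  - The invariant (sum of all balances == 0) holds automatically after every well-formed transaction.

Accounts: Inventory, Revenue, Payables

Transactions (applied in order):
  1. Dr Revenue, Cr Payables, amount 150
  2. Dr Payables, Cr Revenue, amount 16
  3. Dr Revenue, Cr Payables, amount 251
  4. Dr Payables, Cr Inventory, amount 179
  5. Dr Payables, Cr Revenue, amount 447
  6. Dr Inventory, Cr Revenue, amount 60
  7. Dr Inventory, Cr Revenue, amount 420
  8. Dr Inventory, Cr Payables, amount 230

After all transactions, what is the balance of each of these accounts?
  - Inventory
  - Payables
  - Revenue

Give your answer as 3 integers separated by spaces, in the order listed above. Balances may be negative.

Answer: 531 11 -542

Derivation:
After txn 1 (Dr Revenue, Cr Payables, amount 150): Payables=-150 Revenue=150
After txn 2 (Dr Payables, Cr Revenue, amount 16): Payables=-134 Revenue=134
After txn 3 (Dr Revenue, Cr Payables, amount 251): Payables=-385 Revenue=385
After txn 4 (Dr Payables, Cr Inventory, amount 179): Inventory=-179 Payables=-206 Revenue=385
After txn 5 (Dr Payables, Cr Revenue, amount 447): Inventory=-179 Payables=241 Revenue=-62
After txn 6 (Dr Inventory, Cr Revenue, amount 60): Inventory=-119 Payables=241 Revenue=-122
After txn 7 (Dr Inventory, Cr Revenue, amount 420): Inventory=301 Payables=241 Revenue=-542
After txn 8 (Dr Inventory, Cr Payables, amount 230): Inventory=531 Payables=11 Revenue=-542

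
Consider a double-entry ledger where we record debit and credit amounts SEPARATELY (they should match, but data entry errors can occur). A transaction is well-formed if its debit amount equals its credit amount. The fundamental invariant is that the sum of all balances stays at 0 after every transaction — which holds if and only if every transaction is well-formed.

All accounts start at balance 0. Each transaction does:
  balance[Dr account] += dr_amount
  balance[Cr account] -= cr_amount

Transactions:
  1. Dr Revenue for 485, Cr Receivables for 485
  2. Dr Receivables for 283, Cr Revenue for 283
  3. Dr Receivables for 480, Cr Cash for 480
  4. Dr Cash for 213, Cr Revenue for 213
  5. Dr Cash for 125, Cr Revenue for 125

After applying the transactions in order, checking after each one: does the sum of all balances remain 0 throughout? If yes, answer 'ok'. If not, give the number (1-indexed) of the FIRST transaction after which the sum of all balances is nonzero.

Answer: ok

Derivation:
After txn 1: dr=485 cr=485 sum_balances=0
After txn 2: dr=283 cr=283 sum_balances=0
After txn 3: dr=480 cr=480 sum_balances=0
After txn 4: dr=213 cr=213 sum_balances=0
After txn 5: dr=125 cr=125 sum_balances=0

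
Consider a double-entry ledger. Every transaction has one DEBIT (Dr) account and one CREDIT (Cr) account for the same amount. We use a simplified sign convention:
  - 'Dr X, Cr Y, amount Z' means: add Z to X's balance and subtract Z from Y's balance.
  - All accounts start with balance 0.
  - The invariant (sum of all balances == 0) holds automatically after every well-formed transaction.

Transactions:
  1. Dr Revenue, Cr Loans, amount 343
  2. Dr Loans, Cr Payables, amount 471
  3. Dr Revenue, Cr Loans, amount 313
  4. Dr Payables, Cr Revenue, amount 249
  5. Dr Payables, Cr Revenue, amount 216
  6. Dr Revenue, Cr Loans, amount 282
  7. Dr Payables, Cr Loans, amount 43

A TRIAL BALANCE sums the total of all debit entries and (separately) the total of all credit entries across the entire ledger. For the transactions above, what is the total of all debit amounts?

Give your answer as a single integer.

Answer: 1917

Derivation:
Txn 1: debit+=343
Txn 2: debit+=471
Txn 3: debit+=313
Txn 4: debit+=249
Txn 5: debit+=216
Txn 6: debit+=282
Txn 7: debit+=43
Total debits = 1917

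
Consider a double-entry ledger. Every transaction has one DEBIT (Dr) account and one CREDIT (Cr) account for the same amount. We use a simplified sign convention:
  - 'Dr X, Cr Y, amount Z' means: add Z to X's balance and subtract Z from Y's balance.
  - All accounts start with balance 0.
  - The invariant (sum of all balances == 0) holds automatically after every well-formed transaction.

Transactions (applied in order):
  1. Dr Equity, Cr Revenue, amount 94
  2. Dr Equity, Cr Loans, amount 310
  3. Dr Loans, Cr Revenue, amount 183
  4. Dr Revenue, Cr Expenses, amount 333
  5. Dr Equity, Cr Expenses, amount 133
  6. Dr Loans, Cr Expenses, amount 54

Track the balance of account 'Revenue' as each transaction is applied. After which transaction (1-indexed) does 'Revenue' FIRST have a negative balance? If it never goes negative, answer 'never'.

Answer: 1

Derivation:
After txn 1: Revenue=-94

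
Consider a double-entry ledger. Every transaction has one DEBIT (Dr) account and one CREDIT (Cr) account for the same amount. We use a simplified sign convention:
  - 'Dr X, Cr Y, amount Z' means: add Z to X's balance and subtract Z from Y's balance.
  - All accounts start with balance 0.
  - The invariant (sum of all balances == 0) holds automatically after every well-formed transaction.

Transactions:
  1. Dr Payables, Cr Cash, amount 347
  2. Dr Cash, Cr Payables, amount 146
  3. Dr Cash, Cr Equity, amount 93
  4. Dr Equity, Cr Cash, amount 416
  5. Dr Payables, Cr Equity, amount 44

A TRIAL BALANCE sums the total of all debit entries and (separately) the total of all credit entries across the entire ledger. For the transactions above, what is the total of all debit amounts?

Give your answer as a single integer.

Txn 1: debit+=347
Txn 2: debit+=146
Txn 3: debit+=93
Txn 4: debit+=416
Txn 5: debit+=44
Total debits = 1046

Answer: 1046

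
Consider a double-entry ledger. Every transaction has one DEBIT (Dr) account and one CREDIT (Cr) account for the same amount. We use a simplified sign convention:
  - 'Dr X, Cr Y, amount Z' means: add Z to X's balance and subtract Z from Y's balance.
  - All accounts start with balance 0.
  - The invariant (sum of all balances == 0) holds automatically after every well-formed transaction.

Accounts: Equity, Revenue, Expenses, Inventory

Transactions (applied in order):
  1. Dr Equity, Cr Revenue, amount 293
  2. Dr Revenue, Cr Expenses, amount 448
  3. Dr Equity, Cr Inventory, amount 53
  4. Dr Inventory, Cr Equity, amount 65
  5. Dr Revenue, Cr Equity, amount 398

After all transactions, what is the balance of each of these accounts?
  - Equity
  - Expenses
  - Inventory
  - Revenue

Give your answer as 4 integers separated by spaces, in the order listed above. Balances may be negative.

Answer: -117 -448 12 553

Derivation:
After txn 1 (Dr Equity, Cr Revenue, amount 293): Equity=293 Revenue=-293
After txn 2 (Dr Revenue, Cr Expenses, amount 448): Equity=293 Expenses=-448 Revenue=155
After txn 3 (Dr Equity, Cr Inventory, amount 53): Equity=346 Expenses=-448 Inventory=-53 Revenue=155
After txn 4 (Dr Inventory, Cr Equity, amount 65): Equity=281 Expenses=-448 Inventory=12 Revenue=155
After txn 5 (Dr Revenue, Cr Equity, amount 398): Equity=-117 Expenses=-448 Inventory=12 Revenue=553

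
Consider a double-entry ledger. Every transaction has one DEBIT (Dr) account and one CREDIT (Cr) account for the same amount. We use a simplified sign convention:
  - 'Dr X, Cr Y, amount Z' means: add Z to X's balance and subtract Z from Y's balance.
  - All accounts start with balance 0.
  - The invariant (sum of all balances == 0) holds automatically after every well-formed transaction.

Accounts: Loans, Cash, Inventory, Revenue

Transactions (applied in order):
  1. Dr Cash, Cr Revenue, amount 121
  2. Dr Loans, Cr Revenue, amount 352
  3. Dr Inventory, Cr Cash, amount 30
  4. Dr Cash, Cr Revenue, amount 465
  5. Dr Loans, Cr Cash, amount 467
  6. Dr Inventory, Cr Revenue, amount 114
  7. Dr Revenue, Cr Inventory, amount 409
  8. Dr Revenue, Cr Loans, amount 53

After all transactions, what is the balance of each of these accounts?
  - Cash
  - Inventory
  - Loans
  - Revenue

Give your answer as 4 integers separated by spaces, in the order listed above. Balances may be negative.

After txn 1 (Dr Cash, Cr Revenue, amount 121): Cash=121 Revenue=-121
After txn 2 (Dr Loans, Cr Revenue, amount 352): Cash=121 Loans=352 Revenue=-473
After txn 3 (Dr Inventory, Cr Cash, amount 30): Cash=91 Inventory=30 Loans=352 Revenue=-473
After txn 4 (Dr Cash, Cr Revenue, amount 465): Cash=556 Inventory=30 Loans=352 Revenue=-938
After txn 5 (Dr Loans, Cr Cash, amount 467): Cash=89 Inventory=30 Loans=819 Revenue=-938
After txn 6 (Dr Inventory, Cr Revenue, amount 114): Cash=89 Inventory=144 Loans=819 Revenue=-1052
After txn 7 (Dr Revenue, Cr Inventory, amount 409): Cash=89 Inventory=-265 Loans=819 Revenue=-643
After txn 8 (Dr Revenue, Cr Loans, amount 53): Cash=89 Inventory=-265 Loans=766 Revenue=-590

Answer: 89 -265 766 -590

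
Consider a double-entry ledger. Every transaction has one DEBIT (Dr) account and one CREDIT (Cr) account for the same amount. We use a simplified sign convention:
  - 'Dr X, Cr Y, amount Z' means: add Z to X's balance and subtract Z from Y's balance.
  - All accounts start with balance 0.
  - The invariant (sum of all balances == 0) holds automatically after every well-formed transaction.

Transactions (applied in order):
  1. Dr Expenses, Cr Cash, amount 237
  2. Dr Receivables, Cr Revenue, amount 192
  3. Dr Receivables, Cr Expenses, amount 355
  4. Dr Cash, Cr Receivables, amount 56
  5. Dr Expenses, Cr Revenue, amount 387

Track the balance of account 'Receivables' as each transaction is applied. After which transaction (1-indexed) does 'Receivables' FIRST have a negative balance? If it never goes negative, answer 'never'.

Answer: never

Derivation:
After txn 1: Receivables=0
After txn 2: Receivables=192
After txn 3: Receivables=547
After txn 4: Receivables=491
After txn 5: Receivables=491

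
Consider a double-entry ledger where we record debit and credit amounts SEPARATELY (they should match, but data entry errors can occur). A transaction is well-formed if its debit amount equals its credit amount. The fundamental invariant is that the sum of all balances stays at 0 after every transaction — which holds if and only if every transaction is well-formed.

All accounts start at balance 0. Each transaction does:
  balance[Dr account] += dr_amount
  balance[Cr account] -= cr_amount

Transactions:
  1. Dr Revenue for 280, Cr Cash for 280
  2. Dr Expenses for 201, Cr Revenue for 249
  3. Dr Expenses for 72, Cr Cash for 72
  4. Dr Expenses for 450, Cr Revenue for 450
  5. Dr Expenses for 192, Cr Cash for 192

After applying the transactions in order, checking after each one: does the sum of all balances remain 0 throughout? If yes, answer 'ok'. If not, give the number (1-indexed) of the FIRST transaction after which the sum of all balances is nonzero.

Answer: 2

Derivation:
After txn 1: dr=280 cr=280 sum_balances=0
After txn 2: dr=201 cr=249 sum_balances=-48
After txn 3: dr=72 cr=72 sum_balances=-48
After txn 4: dr=450 cr=450 sum_balances=-48
After txn 5: dr=192 cr=192 sum_balances=-48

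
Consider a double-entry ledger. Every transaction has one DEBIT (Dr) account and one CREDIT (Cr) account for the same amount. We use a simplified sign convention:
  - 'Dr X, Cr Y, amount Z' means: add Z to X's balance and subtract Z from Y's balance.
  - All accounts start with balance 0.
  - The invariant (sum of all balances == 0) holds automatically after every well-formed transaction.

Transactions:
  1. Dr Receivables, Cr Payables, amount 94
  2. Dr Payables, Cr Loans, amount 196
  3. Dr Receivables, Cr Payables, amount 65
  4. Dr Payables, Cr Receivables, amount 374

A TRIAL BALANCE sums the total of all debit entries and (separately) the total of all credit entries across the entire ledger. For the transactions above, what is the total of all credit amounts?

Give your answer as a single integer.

Txn 1: credit+=94
Txn 2: credit+=196
Txn 3: credit+=65
Txn 4: credit+=374
Total credits = 729

Answer: 729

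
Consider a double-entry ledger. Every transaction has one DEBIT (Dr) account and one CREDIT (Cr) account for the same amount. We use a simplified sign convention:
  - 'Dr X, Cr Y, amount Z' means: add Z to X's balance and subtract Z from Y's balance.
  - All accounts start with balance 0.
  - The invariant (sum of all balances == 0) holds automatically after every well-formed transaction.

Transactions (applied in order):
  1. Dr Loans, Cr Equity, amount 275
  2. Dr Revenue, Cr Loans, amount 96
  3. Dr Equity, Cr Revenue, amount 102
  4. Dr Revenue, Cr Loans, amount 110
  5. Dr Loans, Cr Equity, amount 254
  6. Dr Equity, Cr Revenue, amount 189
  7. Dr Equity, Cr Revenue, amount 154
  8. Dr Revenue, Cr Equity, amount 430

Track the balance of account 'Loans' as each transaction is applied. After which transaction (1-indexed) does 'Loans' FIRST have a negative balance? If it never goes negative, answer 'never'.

Answer: never

Derivation:
After txn 1: Loans=275
After txn 2: Loans=179
After txn 3: Loans=179
After txn 4: Loans=69
After txn 5: Loans=323
After txn 6: Loans=323
After txn 7: Loans=323
After txn 8: Loans=323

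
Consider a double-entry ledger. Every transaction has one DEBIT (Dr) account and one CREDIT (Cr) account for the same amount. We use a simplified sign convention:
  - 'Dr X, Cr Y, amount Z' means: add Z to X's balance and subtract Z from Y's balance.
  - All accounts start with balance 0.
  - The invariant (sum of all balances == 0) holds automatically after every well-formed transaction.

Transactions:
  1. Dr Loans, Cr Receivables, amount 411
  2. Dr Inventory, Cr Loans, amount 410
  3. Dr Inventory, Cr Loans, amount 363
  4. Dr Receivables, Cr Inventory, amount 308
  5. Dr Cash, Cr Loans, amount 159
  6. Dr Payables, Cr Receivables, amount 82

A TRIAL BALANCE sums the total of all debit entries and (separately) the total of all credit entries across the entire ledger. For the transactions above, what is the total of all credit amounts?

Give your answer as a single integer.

Answer: 1733

Derivation:
Txn 1: credit+=411
Txn 2: credit+=410
Txn 3: credit+=363
Txn 4: credit+=308
Txn 5: credit+=159
Txn 6: credit+=82
Total credits = 1733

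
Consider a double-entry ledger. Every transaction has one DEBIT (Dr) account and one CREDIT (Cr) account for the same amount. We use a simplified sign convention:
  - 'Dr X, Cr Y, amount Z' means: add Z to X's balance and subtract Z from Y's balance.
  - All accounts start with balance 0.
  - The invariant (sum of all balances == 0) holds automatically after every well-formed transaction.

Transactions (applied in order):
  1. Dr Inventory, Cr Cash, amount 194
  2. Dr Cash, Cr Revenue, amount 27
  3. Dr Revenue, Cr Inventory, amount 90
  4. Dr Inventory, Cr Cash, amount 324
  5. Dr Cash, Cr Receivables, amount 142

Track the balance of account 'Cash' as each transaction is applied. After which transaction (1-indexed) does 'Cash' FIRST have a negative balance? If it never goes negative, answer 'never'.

After txn 1: Cash=-194

Answer: 1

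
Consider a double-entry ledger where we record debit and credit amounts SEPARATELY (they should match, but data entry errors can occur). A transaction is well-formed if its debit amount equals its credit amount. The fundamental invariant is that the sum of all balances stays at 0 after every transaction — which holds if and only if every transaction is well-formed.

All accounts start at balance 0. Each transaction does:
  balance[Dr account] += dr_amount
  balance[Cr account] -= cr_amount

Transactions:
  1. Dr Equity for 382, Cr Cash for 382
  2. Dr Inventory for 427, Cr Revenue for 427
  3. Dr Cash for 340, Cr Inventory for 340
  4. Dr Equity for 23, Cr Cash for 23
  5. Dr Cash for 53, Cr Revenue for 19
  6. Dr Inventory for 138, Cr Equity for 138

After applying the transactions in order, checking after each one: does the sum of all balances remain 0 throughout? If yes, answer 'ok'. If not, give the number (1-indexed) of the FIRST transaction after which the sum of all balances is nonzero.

Answer: 5

Derivation:
After txn 1: dr=382 cr=382 sum_balances=0
After txn 2: dr=427 cr=427 sum_balances=0
After txn 3: dr=340 cr=340 sum_balances=0
After txn 4: dr=23 cr=23 sum_balances=0
After txn 5: dr=53 cr=19 sum_balances=34
After txn 6: dr=138 cr=138 sum_balances=34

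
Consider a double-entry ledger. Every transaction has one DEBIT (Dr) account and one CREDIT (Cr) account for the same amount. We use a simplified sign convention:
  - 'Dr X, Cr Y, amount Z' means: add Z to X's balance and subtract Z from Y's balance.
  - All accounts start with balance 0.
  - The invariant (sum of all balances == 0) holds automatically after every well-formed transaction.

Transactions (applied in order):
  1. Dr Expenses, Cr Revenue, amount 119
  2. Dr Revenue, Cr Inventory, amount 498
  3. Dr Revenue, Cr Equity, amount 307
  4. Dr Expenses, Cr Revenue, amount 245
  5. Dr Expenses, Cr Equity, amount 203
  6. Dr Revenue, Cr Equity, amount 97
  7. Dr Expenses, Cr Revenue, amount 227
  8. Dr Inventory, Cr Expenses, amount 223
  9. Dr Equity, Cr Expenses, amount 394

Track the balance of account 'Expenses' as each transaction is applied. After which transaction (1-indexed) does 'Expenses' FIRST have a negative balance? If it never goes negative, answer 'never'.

After txn 1: Expenses=119
After txn 2: Expenses=119
After txn 3: Expenses=119
After txn 4: Expenses=364
After txn 5: Expenses=567
After txn 6: Expenses=567
After txn 7: Expenses=794
After txn 8: Expenses=571
After txn 9: Expenses=177

Answer: never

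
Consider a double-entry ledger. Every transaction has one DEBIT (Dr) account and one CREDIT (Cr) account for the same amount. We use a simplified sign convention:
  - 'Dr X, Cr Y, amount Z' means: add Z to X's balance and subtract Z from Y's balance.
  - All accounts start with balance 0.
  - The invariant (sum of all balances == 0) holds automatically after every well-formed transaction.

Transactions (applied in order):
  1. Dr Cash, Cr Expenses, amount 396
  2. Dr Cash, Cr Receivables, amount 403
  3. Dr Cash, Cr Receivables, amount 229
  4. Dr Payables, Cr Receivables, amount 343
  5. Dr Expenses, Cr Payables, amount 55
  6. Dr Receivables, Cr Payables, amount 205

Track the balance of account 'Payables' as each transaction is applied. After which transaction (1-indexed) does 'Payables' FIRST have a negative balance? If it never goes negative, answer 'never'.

After txn 1: Payables=0
After txn 2: Payables=0
After txn 3: Payables=0
After txn 4: Payables=343
After txn 5: Payables=288
After txn 6: Payables=83

Answer: never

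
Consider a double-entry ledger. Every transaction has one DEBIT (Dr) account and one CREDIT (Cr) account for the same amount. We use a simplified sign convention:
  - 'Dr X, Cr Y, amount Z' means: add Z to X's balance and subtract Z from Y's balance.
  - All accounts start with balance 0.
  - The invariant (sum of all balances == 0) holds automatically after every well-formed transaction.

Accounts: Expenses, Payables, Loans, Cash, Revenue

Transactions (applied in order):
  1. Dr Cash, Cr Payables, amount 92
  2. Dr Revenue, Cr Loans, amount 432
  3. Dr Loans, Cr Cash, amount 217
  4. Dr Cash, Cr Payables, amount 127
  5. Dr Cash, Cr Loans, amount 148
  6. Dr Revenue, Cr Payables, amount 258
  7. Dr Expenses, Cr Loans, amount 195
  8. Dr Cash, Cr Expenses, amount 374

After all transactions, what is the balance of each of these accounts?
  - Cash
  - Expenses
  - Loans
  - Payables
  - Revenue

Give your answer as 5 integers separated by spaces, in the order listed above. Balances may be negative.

After txn 1 (Dr Cash, Cr Payables, amount 92): Cash=92 Payables=-92
After txn 2 (Dr Revenue, Cr Loans, amount 432): Cash=92 Loans=-432 Payables=-92 Revenue=432
After txn 3 (Dr Loans, Cr Cash, amount 217): Cash=-125 Loans=-215 Payables=-92 Revenue=432
After txn 4 (Dr Cash, Cr Payables, amount 127): Cash=2 Loans=-215 Payables=-219 Revenue=432
After txn 5 (Dr Cash, Cr Loans, amount 148): Cash=150 Loans=-363 Payables=-219 Revenue=432
After txn 6 (Dr Revenue, Cr Payables, amount 258): Cash=150 Loans=-363 Payables=-477 Revenue=690
After txn 7 (Dr Expenses, Cr Loans, amount 195): Cash=150 Expenses=195 Loans=-558 Payables=-477 Revenue=690
After txn 8 (Dr Cash, Cr Expenses, amount 374): Cash=524 Expenses=-179 Loans=-558 Payables=-477 Revenue=690

Answer: 524 -179 -558 -477 690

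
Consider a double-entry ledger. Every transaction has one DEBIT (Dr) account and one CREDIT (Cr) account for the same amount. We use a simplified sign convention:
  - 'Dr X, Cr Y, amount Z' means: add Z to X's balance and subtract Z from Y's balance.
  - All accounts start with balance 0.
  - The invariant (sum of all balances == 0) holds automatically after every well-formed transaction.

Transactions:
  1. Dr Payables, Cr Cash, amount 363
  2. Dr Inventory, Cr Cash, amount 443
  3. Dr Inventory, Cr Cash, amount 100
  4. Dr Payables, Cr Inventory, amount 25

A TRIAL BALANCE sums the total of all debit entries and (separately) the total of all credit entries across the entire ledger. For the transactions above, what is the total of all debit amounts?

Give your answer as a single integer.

Txn 1: debit+=363
Txn 2: debit+=443
Txn 3: debit+=100
Txn 4: debit+=25
Total debits = 931

Answer: 931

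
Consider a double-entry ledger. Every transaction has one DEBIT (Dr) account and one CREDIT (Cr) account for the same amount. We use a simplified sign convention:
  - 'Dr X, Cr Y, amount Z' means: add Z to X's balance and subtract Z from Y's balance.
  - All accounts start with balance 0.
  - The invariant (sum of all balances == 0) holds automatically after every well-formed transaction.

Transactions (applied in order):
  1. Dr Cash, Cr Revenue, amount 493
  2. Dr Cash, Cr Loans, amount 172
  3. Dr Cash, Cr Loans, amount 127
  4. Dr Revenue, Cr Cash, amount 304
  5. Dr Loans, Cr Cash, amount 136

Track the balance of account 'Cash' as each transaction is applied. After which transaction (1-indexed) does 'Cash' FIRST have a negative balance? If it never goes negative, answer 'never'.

Answer: never

Derivation:
After txn 1: Cash=493
After txn 2: Cash=665
After txn 3: Cash=792
After txn 4: Cash=488
After txn 5: Cash=352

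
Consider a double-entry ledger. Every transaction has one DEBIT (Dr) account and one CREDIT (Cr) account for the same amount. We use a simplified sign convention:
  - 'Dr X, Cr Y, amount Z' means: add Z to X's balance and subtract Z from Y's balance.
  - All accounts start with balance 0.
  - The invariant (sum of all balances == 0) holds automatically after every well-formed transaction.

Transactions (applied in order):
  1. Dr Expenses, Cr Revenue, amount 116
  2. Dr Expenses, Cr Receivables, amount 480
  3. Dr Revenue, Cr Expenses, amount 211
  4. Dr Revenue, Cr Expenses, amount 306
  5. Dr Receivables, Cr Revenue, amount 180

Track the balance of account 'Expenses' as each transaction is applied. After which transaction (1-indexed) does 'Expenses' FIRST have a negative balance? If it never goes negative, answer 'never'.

Answer: never

Derivation:
After txn 1: Expenses=116
After txn 2: Expenses=596
After txn 3: Expenses=385
After txn 4: Expenses=79
After txn 5: Expenses=79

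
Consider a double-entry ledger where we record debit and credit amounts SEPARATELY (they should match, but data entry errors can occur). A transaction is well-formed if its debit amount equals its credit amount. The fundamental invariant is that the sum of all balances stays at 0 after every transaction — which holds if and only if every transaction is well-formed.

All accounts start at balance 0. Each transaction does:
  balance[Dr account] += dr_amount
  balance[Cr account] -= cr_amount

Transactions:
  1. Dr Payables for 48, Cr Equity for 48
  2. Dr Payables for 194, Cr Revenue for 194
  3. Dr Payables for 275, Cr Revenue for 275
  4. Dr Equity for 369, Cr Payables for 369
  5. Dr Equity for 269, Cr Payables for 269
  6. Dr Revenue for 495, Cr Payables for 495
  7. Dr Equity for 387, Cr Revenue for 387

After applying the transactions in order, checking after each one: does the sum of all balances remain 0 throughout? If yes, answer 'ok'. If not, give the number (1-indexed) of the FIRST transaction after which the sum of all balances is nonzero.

After txn 1: dr=48 cr=48 sum_balances=0
After txn 2: dr=194 cr=194 sum_balances=0
After txn 3: dr=275 cr=275 sum_balances=0
After txn 4: dr=369 cr=369 sum_balances=0
After txn 5: dr=269 cr=269 sum_balances=0
After txn 6: dr=495 cr=495 sum_balances=0
After txn 7: dr=387 cr=387 sum_balances=0

Answer: ok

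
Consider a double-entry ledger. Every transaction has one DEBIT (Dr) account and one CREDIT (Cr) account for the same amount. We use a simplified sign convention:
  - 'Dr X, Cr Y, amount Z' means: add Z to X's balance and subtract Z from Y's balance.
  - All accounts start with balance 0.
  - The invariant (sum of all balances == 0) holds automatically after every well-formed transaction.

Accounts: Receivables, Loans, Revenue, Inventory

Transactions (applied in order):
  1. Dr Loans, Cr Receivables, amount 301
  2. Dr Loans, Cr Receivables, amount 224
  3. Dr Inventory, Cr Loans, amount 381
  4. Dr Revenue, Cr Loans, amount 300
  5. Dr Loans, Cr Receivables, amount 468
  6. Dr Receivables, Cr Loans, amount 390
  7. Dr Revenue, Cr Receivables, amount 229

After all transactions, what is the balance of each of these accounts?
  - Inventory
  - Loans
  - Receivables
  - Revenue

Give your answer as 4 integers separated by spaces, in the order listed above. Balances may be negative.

Answer: 381 -78 -832 529

Derivation:
After txn 1 (Dr Loans, Cr Receivables, amount 301): Loans=301 Receivables=-301
After txn 2 (Dr Loans, Cr Receivables, amount 224): Loans=525 Receivables=-525
After txn 3 (Dr Inventory, Cr Loans, amount 381): Inventory=381 Loans=144 Receivables=-525
After txn 4 (Dr Revenue, Cr Loans, amount 300): Inventory=381 Loans=-156 Receivables=-525 Revenue=300
After txn 5 (Dr Loans, Cr Receivables, amount 468): Inventory=381 Loans=312 Receivables=-993 Revenue=300
After txn 6 (Dr Receivables, Cr Loans, amount 390): Inventory=381 Loans=-78 Receivables=-603 Revenue=300
After txn 7 (Dr Revenue, Cr Receivables, amount 229): Inventory=381 Loans=-78 Receivables=-832 Revenue=529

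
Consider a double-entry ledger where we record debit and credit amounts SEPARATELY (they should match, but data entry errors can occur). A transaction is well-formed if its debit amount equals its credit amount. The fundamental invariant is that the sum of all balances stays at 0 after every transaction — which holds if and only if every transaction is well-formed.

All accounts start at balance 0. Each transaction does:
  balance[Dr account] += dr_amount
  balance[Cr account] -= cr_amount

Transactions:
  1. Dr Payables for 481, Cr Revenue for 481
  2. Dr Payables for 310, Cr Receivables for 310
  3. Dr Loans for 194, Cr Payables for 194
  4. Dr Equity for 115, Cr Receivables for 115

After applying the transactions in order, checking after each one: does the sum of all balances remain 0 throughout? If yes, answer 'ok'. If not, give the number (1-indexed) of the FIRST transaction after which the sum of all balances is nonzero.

After txn 1: dr=481 cr=481 sum_balances=0
After txn 2: dr=310 cr=310 sum_balances=0
After txn 3: dr=194 cr=194 sum_balances=0
After txn 4: dr=115 cr=115 sum_balances=0

Answer: ok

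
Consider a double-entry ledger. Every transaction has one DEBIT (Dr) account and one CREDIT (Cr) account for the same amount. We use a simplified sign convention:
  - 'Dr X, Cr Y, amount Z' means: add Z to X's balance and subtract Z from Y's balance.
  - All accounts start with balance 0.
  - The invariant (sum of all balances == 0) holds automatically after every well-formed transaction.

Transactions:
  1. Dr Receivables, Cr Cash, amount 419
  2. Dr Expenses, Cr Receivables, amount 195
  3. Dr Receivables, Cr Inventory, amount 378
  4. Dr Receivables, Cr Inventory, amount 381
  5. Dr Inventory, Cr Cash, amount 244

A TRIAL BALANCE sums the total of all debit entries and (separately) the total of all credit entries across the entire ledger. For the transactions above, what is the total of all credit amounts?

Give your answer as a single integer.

Txn 1: credit+=419
Txn 2: credit+=195
Txn 3: credit+=378
Txn 4: credit+=381
Txn 5: credit+=244
Total credits = 1617

Answer: 1617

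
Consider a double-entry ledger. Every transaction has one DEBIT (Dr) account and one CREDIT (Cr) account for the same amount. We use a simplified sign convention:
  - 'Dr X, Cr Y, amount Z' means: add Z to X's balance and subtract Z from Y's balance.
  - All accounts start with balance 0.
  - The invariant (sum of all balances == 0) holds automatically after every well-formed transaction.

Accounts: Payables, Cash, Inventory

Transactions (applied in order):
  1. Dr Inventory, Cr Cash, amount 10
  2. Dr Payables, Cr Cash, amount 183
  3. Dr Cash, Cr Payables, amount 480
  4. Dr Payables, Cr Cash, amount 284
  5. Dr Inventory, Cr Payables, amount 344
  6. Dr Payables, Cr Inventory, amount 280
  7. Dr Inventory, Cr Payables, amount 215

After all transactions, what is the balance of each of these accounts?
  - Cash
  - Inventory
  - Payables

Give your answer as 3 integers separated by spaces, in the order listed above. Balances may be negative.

After txn 1 (Dr Inventory, Cr Cash, amount 10): Cash=-10 Inventory=10
After txn 2 (Dr Payables, Cr Cash, amount 183): Cash=-193 Inventory=10 Payables=183
After txn 3 (Dr Cash, Cr Payables, amount 480): Cash=287 Inventory=10 Payables=-297
After txn 4 (Dr Payables, Cr Cash, amount 284): Cash=3 Inventory=10 Payables=-13
After txn 5 (Dr Inventory, Cr Payables, amount 344): Cash=3 Inventory=354 Payables=-357
After txn 6 (Dr Payables, Cr Inventory, amount 280): Cash=3 Inventory=74 Payables=-77
After txn 7 (Dr Inventory, Cr Payables, amount 215): Cash=3 Inventory=289 Payables=-292

Answer: 3 289 -292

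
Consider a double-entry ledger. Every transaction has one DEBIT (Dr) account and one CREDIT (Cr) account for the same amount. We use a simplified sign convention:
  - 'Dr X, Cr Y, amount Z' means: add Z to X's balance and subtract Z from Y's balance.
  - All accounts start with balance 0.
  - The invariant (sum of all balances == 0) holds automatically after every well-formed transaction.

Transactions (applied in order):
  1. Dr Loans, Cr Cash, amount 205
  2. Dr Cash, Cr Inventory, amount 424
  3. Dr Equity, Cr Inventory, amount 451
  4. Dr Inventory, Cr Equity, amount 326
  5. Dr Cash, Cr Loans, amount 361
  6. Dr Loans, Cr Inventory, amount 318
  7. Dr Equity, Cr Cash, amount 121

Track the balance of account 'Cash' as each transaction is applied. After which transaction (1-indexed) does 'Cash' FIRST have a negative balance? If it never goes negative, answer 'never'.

After txn 1: Cash=-205

Answer: 1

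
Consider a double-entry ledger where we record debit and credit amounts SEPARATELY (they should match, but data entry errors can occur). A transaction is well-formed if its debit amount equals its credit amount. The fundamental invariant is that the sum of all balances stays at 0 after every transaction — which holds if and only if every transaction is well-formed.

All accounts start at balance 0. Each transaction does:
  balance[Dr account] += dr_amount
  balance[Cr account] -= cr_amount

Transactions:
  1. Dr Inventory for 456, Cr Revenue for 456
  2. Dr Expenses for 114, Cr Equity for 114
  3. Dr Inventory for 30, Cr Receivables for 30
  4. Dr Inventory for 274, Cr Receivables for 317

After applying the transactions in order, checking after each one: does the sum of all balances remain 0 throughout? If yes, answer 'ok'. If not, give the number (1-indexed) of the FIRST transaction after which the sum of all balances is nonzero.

Answer: 4

Derivation:
After txn 1: dr=456 cr=456 sum_balances=0
After txn 2: dr=114 cr=114 sum_balances=0
After txn 3: dr=30 cr=30 sum_balances=0
After txn 4: dr=274 cr=317 sum_balances=-43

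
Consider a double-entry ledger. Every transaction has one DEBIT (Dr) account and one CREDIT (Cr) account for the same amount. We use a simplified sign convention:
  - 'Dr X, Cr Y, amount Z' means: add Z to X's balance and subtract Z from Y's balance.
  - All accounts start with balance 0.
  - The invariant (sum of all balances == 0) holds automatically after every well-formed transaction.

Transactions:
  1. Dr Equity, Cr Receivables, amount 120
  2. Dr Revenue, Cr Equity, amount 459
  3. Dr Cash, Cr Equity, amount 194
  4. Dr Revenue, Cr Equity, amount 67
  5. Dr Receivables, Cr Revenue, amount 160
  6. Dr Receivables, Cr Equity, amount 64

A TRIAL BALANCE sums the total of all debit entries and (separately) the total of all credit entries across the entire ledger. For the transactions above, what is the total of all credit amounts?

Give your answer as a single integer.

Txn 1: credit+=120
Txn 2: credit+=459
Txn 3: credit+=194
Txn 4: credit+=67
Txn 5: credit+=160
Txn 6: credit+=64
Total credits = 1064

Answer: 1064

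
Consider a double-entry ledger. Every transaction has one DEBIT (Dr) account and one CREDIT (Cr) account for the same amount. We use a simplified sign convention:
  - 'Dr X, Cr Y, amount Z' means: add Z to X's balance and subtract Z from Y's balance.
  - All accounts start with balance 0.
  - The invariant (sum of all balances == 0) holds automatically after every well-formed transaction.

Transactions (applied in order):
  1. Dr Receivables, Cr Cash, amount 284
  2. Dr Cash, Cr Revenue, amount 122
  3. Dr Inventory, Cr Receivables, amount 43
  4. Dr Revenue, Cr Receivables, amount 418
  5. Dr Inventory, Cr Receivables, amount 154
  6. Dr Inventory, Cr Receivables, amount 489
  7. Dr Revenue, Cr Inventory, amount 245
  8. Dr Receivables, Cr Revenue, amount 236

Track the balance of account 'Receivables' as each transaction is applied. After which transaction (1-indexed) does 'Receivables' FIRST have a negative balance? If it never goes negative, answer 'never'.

After txn 1: Receivables=284
After txn 2: Receivables=284
After txn 3: Receivables=241
After txn 4: Receivables=-177

Answer: 4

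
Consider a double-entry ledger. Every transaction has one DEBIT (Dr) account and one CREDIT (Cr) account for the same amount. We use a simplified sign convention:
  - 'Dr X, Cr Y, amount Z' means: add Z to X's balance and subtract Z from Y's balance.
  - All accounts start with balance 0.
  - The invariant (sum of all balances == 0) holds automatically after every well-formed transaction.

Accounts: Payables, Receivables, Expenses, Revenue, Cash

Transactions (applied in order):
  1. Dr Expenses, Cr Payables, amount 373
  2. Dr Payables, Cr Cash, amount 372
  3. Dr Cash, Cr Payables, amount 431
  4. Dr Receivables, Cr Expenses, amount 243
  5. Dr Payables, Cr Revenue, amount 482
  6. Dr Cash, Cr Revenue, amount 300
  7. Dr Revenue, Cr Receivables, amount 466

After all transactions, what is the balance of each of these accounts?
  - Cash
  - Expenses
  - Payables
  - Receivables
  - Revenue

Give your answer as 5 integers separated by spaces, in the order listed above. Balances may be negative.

Answer: 359 130 50 -223 -316

Derivation:
After txn 1 (Dr Expenses, Cr Payables, amount 373): Expenses=373 Payables=-373
After txn 2 (Dr Payables, Cr Cash, amount 372): Cash=-372 Expenses=373 Payables=-1
After txn 3 (Dr Cash, Cr Payables, amount 431): Cash=59 Expenses=373 Payables=-432
After txn 4 (Dr Receivables, Cr Expenses, amount 243): Cash=59 Expenses=130 Payables=-432 Receivables=243
After txn 5 (Dr Payables, Cr Revenue, amount 482): Cash=59 Expenses=130 Payables=50 Receivables=243 Revenue=-482
After txn 6 (Dr Cash, Cr Revenue, amount 300): Cash=359 Expenses=130 Payables=50 Receivables=243 Revenue=-782
After txn 7 (Dr Revenue, Cr Receivables, amount 466): Cash=359 Expenses=130 Payables=50 Receivables=-223 Revenue=-316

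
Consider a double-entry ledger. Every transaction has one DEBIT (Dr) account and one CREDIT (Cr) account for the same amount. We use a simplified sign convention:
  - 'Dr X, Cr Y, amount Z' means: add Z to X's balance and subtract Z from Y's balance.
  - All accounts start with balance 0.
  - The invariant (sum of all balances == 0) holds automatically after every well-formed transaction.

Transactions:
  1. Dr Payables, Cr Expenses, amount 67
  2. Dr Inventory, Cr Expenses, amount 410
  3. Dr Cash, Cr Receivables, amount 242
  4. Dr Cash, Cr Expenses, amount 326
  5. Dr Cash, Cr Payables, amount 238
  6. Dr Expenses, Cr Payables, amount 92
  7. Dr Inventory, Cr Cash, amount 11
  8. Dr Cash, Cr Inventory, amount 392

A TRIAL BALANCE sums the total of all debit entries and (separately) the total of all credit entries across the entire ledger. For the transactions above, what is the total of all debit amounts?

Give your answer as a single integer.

Answer: 1778

Derivation:
Txn 1: debit+=67
Txn 2: debit+=410
Txn 3: debit+=242
Txn 4: debit+=326
Txn 5: debit+=238
Txn 6: debit+=92
Txn 7: debit+=11
Txn 8: debit+=392
Total debits = 1778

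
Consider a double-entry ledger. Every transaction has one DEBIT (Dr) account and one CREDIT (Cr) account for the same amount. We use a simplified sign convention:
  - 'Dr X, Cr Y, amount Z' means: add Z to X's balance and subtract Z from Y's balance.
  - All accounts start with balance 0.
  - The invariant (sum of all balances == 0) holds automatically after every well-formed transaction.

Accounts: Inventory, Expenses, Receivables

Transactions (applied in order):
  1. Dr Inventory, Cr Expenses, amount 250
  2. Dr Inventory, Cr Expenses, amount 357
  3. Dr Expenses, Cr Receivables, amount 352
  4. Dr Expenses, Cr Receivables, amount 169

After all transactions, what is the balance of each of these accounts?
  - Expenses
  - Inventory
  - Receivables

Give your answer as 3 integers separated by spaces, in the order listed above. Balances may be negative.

Answer: -86 607 -521

Derivation:
After txn 1 (Dr Inventory, Cr Expenses, amount 250): Expenses=-250 Inventory=250
After txn 2 (Dr Inventory, Cr Expenses, amount 357): Expenses=-607 Inventory=607
After txn 3 (Dr Expenses, Cr Receivables, amount 352): Expenses=-255 Inventory=607 Receivables=-352
After txn 4 (Dr Expenses, Cr Receivables, amount 169): Expenses=-86 Inventory=607 Receivables=-521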